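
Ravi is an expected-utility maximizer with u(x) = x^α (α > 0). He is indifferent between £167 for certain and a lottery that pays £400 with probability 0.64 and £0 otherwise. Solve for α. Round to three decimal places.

α ≈ 0.511

Since u(0) = 0, the lottery's EU is 0.64·400^α.
Setting u(167) equal to that: 167^α = 0.64·400^α ⇒ (167/400)^α = 0.64.
Taking logs: α·ln(167/400) = ln(0.64), so α = -0.446287 / -0.873471 ≈ 0.511.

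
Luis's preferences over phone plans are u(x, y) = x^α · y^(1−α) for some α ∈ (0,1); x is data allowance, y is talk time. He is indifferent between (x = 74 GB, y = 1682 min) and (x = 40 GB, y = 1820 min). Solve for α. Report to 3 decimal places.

α ≈ 0.114

The Cobb–Douglas utilities coincide, so 74^α·1682^(1−α) = 40^α·1820^(1−α).
(74/40)^α = (1820/1682)^(1−α); take logs: α·ln(74/40) = (1−α)·ln(1820/1682), i.e. α·0.615186 = (1−α)·0.078853.
With A = 0.615186 and B = 0.078853: α·A = (1−α)·B, so α = B/(A+B) = 0.078853/0.694039 ≈ 0.114.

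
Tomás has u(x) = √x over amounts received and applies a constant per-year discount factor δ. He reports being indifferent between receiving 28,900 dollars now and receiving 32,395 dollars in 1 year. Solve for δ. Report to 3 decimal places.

δ ≈ 0.945

The payoff in 1 year is discounted by δ, so u(28900) = δ·u(32395) and δ = u(28900)/u(32395).
With u(x) = √x: δ = √28900/√32395 = √(28900/32395) = 0.94452.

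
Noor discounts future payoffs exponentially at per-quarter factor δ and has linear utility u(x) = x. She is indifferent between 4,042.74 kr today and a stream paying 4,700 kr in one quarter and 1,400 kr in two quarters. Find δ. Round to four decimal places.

The stream is worth 4700δ + 1400δ² today, so 4700δ + 1400δ² = 4042.74.
So 1400δ² + 4700δ − 4042.74 = 0.
By the quadratic formula (taking the positive root), δ = (−4700 + √44729344.00) / 2800 ≈ 0.7100.

δ ≈ 0.7100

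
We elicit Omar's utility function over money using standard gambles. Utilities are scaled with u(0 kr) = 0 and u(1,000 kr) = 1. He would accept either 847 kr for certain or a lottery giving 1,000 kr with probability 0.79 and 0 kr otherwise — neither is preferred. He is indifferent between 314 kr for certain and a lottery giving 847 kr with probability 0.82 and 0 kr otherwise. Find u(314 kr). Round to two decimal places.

From the first indifference, u(847 kr) = 0.79·u(1,000 kr) + 0.21·u(0 kr) = 0.79·1 + 0.21·0 = 0.79.
Chaining: u(314 kr) = 0.82·0.79 + 0.18·0.00 = 0.6478.

0.65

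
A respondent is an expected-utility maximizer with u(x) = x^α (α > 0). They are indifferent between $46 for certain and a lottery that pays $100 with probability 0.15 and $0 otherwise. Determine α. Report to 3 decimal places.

EU(lottery) = 0.15·100^α + 0.85·0 = 0.15·100^α.
Equating: 46^α = 0.15·100^α, i.e. 0.4600^α = 0.15.
Take logs: α = ln 0.15 / ln(46/100) ≈ 2.44308.

α ≈ 2.443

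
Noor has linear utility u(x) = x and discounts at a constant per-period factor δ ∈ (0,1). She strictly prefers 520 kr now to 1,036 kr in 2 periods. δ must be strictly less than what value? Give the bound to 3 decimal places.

δ < 0.708

The preference means 520 > δ^2·1036.
Dividing by 1036: δ^2 < 0.50193. Both sides are positive, so the square root keeps the direction.
δ < (520/1036)^(1/2) ≈ 0.708.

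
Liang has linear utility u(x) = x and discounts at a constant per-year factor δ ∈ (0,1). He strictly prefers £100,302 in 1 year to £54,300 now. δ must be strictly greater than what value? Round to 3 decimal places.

δ > 0.541

Under u(x) = x this choice says 54300 < δ·100302.
Dividing through by 100302 gives δ > 0.54137.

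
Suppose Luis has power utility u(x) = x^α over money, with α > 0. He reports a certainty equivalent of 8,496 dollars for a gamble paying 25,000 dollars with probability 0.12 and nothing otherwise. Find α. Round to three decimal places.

α ≈ 1.965

Since u(0) = 0, the lottery's EU is 0.12·25000^α.
Equating: 8496^α = 0.12·25000^α, i.e. 0.3398^α = 0.12.
α = ln(0.12) / ln(8496/25000) = -2.120264/-1.079280 ≈ 1.965.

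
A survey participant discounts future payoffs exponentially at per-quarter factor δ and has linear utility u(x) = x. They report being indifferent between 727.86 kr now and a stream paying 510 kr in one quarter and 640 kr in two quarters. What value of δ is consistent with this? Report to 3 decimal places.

δ ≈ 0.740

Present value of the stream is 510·δ + 640·δ². Indifference gives 510δ + 640δ² = 727.86.
So 640δ² + 510δ − 727.86 = 0.
By the quadratic formula (taking the positive root), δ = (−510 + √2123421.60) / 1280 ≈ 0.740.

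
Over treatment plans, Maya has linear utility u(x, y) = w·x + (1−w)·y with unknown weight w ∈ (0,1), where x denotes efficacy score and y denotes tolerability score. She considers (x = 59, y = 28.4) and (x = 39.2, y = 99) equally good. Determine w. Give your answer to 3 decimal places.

w = 0.781

Indifference: w·59 + (1−w)·28.4 = w·39.2 + (1−w)·99.
w·(59−39.2) = (1−w)·(99−28.4), i.e. w·19.8 = (1−w)·70.6.
Hence w = 70.6/(19.8+70.6) = 70.6/90.4 = 0.781.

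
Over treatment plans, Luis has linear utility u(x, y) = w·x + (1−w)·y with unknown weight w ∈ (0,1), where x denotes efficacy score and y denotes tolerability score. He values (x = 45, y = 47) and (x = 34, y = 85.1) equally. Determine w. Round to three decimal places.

w = 0.776

Indifference: w·45 + (1−w)·47 = w·34 + (1−w)·85.1.
Rearranging, 11·w − 38.1·(1−w) = 0.
Hence w = 38.1/(11+38.1) = 38.1/49.1 = 0.776.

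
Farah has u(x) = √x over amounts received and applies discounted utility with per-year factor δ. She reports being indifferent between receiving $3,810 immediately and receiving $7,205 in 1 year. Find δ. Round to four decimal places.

δ ≈ 0.7272

Equating discounted utilities: u(3810) = δ·u(7205) ⇒ δ = u(3810)/u(7205).
With u(x) = √x: δ = √3810/√7205 = √(3810/7205) = 0.72719.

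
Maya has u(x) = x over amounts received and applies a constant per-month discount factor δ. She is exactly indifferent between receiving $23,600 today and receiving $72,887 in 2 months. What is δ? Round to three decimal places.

δ ≈ 0.569

Indifference means u(23600) = δ^2 · u(72887), so δ^2 = u(23600)/u(72887).
With u(x) = x: δ^2 = 23600/72887 = 0.32379.
Taking the square root: δ = 0.32379^(1/2) ≈ 0.569.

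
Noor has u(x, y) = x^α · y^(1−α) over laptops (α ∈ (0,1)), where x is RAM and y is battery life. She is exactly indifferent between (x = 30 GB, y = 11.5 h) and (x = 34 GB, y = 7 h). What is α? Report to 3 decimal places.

α ≈ 0.799

The Cobb–Douglas utilities coincide, so 30^α·11.5^(1−α) = 34^α·7^(1−α).
(30/34)^α = (7/11.5)^(1−α); take logs: α·ln(30/34) = (1−α)·ln(7/11.5), i.e. α·-0.125163 = (1−α)·-0.496437.
Thus α·(-0.621600) = -0.496437, so α = -0.496437/-0.621600 ≈ 0.799.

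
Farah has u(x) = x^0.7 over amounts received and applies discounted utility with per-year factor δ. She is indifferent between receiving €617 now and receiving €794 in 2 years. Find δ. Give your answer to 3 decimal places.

δ ≈ 0.916

Equating discounted utilities: u(617) = δ^2·u(794) ⇒ δ^2 = u(617)/u(794).
Since u(x) = x^0.7, δ^2 = (617/794)^0.7 = 0.77708^0.7 = 0.83816.
So δ = 0.83816^(1/2) ≈ 0.916.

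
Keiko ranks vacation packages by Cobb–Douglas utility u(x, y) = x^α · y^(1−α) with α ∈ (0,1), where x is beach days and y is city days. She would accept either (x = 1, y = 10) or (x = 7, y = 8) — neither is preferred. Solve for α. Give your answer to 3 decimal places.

α ≈ 0.103

Indifference: 1^α · 10^(1−α) = 7^α · 8^(1−α).
(1/7)^α = (8/10)^(1−α); take logs: α·ln(1/7) = (1−α)·ln(8/10), i.e. α·-1.945910 = (1−α)·-0.223144.
With A = -1.945910 and B = -0.223144: α·A = (1−α)·B, so α = B/(A+B) = -0.223144/-2.169054 ≈ 0.103.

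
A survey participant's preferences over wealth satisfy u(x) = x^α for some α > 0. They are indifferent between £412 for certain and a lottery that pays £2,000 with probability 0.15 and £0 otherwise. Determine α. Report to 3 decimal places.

EU(lottery) = 0.15·2000^α + 0.85·0 = 0.15·2000^α.
Equating: 412^α = 0.15·2000^α, i.e. 0.2060^α = 0.15.
Take logs: α = ln 0.15 / ln(412/2000) ≈ 1.20080.

α ≈ 1.201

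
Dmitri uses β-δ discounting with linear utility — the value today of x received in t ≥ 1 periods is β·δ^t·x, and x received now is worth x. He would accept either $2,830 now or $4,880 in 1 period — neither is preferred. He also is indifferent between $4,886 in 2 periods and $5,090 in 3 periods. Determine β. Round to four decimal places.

From the later pair, β·δ^2·4886 = β·δ^3·5090; dividing through, δ = 4886/5090 = 0.95992.
The first indifference: 2830 = β·δ·4880, so β = 2830/(δ·4880) = 2830/(0.95992·4880) ≈ 0.6041.

β ≈ 0.6041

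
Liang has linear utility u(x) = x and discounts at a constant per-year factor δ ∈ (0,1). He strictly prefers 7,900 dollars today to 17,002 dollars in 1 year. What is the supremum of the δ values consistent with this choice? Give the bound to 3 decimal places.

δ < 0.465

Comparing present values: 7900 > δ·17002.
Dividing through by 17002 gives δ < 0.46465.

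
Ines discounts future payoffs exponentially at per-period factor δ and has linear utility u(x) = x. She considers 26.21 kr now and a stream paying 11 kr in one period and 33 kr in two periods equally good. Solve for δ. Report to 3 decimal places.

δ ≈ 0.740

Present value of the stream is 11·δ + 33·δ². Indifference gives 11δ + 33δ² = 26.21.
Rearranged: 33δ² + 11δ − 26.21 = 0.
δ = (−11 + √(11² + 4·33·26.21)) / (2·33) = (−11 + √3580.72) / 66 ≈ 0.740.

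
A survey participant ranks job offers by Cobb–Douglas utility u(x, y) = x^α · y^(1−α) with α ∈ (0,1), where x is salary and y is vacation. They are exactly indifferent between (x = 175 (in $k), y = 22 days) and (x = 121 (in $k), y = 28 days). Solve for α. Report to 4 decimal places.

α ≈ 0.3952

The Cobb–Douglas utilities coincide, so 175^α·22^(1−α) = 121^α·28^(1−α).
Rearrange to (175/121)^α = (28/22)^(1−α) and take logs: α·0.3689954 = (1−α)·0.2411621.
Thus α·(0.6101575) = 0.2411621, so α = 0.2411621/0.6101575 ≈ 0.3952.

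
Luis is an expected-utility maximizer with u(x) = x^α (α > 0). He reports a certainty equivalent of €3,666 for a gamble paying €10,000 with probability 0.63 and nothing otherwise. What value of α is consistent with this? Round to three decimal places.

The lottery's expected utility is 0.63·u(10000) + 0.37·u(0) = 0.63·10000^α (since u(0) = 0 for α > 0).
Indifference: 3666^α = 0.63·10000^α, so (3666/10000)^α = 0.63.
Taking logs: α·ln(3666/10000) = ln(0.63), so α = -0.462035 / -1.003484 ≈ 0.460.

α ≈ 0.460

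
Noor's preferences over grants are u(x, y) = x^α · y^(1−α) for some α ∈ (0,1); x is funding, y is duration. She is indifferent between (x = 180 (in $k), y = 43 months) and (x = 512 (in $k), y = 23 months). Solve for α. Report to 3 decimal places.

The Cobb–Douglas utilities coincide, so 180^α·43^(1−α) = 512^α·23^(1−α).
Rearrange to (180/512)^α = (23/43)^(1−α) and take logs: α·-1.045368 = (1−α)·-0.625706.
So α/(1−α) = (-0.625706)/(-1.045368) = 0.598551, and α = 0.598551/1.598551 ≈ 0.374.

α ≈ 0.374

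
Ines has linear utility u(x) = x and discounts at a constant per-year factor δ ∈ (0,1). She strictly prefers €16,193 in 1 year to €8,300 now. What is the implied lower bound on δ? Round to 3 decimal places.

δ > 0.513

Under u(x) = x this choice says 8300 < δ·16193.
So δ > 8300/16193 = 0.51257.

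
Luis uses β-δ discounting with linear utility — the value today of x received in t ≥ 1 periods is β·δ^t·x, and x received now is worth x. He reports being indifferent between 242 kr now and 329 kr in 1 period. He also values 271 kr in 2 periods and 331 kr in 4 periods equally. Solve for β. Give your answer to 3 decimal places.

β ≈ 0.813

From the later pair, β·δ^2·271 = β·δ^4·331; dividing through, δ^2 = 271/331 = 0.81873, so δ = 0.90484.
The first indifference: 242 = β·δ·329, so β = 242/(δ·329) = 242/(0.90484·329) ≈ 0.813.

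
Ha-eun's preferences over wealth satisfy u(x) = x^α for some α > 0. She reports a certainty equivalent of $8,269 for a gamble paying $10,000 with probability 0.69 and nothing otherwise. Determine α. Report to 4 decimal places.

EU(lottery) = 0.69·10000^α + 0.31·0 = 0.69·10000^α.
Indifference: 8269^α = 0.69·10000^α, so (8269/10000)^α = 0.69.
Take logs: α = ln 0.69 / ln(8269/10000) ≈ 1.952232.

α ≈ 1.9522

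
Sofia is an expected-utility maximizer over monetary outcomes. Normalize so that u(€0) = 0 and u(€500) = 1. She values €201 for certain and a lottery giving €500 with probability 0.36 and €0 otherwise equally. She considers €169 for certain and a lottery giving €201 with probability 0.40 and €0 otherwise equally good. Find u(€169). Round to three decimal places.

From the first indifference, u(€201) = 0.36·u(€500) + 0.64·u(€0) = 0.36·1 + 0.64·0 = 0.36.
The second indifference gives u(€169) = 0.40·u(€201) + 0.60·u(€0) = 0.40·0.36 + 0.60·0.00 = 0.1440.

0.144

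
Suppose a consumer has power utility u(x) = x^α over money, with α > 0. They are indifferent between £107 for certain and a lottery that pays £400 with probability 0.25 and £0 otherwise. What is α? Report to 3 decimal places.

Since u(0) = 0, the lottery's EU is 0.25·400^α.
Indifference: 107^α = 0.25·400^α, so (107/400)^α = 0.25.
Take logs: α = ln 0.25 / ln(107/400) ≈ 1.05131.

α ≈ 1.051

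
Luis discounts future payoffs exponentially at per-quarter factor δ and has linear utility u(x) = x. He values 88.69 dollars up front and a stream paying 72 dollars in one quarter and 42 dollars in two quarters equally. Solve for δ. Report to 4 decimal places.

Present value of the stream is 72·δ + 42·δ². Indifference gives 72δ + 42δ² = 88.69.
So 42δ² + 72δ − 88.69 = 0.
δ = (−72 + √(72² + 4·42·88.69)) / (2·42) = (−72 + √20083.92) / 84 ≈ 0.8300.

δ ≈ 0.8300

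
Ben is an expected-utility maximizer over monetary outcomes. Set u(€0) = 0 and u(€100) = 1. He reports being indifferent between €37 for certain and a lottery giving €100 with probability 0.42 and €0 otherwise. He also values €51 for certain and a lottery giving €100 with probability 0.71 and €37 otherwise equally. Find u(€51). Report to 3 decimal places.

From the first indifference, u(€37) = 0.42·u(€100) + 0.58·u(€0) = 0.42·1 + 0.58·0 = 0.42.
Then u(€51) = 0.71·u(€100) + 0.29·u(€37) = 0.71·1.00 + 0.29·0.42 = 0.8318.

0.832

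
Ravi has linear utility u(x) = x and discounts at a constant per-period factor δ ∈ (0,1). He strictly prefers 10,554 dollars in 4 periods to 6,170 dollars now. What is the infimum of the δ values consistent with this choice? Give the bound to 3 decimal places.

The preference means 6170 < δ^4·10554.
So δ^4 > 6170/10554 = 0.58461; taking the 4th root of both positive sides preserves the inequality.
δ > 0.58461^(1/4) = 0.874.

δ > 0.874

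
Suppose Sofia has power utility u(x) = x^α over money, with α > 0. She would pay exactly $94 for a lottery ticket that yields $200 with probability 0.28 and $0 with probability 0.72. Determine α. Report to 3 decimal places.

EU(lottery) = 0.28·200^α + 0.72·0 = 0.28·200^α.
Equating: 94^α = 0.28·200^α, i.e. 0.4700^α = 0.28.
Take logs: α = ln 0.28 / ln(94/200) ≈ 1.68600.

α ≈ 1.686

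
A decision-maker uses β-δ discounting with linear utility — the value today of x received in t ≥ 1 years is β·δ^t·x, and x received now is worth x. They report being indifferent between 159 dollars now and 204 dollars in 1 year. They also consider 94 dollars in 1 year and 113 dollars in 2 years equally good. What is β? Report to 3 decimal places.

β ≈ 0.937

Both payoffs in the second observation are in the future, so β drops out: δ^1·94 = δ^2·113 ⇒ δ = 94/113 = 0.83186.
Now use the now-vs-future pair: 159 = β·δ·204 gives β = 159/(0.83186·204) ≈ 0.937.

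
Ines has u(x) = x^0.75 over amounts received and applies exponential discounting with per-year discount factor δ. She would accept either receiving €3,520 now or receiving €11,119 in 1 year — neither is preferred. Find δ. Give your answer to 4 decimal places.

Indifference means u(3520) = δ · u(11119), so δ = u(3520)/u(11119).
With u(x) = x^0.75: δ = 3520^0.75/11119^0.75 = (3520/11119)^0.75 = 0.42204.

δ ≈ 0.4220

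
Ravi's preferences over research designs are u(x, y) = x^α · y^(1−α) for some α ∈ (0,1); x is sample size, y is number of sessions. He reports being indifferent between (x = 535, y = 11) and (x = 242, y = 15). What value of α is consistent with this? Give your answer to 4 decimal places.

α ≈ 0.2811

Set the two utilities equal: 535^α·11^(1−α) = 242^α·15^(1−α).
Taking logs: α·ln 535 + (1−α)·ln 11 = α·ln 242 + (1−α)·ln 15, i.e. α·0.7933290 = (1−α)·0.3101549.
Thus α·(1.1034839) = 0.3101549, so α = 0.3101549/1.1034839 ≈ 0.2811.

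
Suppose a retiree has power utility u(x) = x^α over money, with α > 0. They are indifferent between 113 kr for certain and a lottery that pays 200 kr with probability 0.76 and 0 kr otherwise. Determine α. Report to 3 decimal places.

α ≈ 0.481

EU(lottery) = 0.76·200^α + 0.24·0 = 0.76·200^α.
Indifference: 113^α = 0.76·200^α, so (113/200)^α = 0.76.
Take logs: α = ln 0.76 / ln(113/200) ≈ 0.48068.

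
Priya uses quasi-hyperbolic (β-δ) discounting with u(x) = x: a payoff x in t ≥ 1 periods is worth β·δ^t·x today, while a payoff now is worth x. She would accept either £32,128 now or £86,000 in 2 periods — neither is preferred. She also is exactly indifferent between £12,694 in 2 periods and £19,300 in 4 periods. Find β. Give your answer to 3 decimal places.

β ≈ 0.568

The second indifference involves only future payoffs, so β cancels: β·δ^2·12694 = β·δ^4·19300, giving δ^2 = 12694/19300 = 0.65772, so δ = 0.81100.
The first indifference: 32128 = β·δ^2·86000, so β = 32128/(δ^2·86000) = 32128/(0.65772·86000) ≈ 0.568.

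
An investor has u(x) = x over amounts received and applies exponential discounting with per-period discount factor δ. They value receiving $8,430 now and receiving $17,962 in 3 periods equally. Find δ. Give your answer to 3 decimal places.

Equating discounted utilities: u(8430) = δ^3·u(17962) ⇒ δ^3 = u(8430)/u(17962).
With u(x) = x: δ^3 = 8430/17962 = 0.46932.
So δ = 0.46932^(1/3) ≈ 0.777.

δ ≈ 0.777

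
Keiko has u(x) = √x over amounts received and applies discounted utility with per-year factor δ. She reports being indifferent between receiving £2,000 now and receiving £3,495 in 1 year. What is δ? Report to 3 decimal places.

δ ≈ 0.756

Indifference means u(2000) = δ · u(3495), so δ = u(2000)/u(3495).
Since u(x) = √x, δ = √(2000/3495) = 0.75647.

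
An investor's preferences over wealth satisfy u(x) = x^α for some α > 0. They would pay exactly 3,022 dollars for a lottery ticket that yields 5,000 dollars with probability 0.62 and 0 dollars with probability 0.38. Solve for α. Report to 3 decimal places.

Since u(0) = 0, the lottery's EU is 0.62·5000^α.
Equating: 3022^α = 0.62·5000^α, i.e. 0.6044^α = 0.62.
α = ln(0.62) / ln(3022/5000) = -0.478036/-0.503519 ≈ 0.949.

α ≈ 0.949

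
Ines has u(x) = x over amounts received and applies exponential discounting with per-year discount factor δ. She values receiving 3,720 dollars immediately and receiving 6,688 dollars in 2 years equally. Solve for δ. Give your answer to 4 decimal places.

δ ≈ 0.7458

The payoff in 2 years is discounted by δ^2, so u(3720) = δ^2·u(6688) and δ^2 = u(3720)/u(6688).
With u(x) = x: δ^2 = 3720/6688 = 0.55622.
So δ = 0.55622^(1/2) ≈ 0.7458.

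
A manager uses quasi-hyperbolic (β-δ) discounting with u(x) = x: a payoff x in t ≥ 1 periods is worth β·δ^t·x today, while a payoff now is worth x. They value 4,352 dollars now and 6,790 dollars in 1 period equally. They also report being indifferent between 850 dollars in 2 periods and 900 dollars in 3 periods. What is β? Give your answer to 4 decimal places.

β ≈ 0.6786

Both payoffs in the second observation are in the future, so β drops out: δ^2·850 = δ^3·900 ⇒ δ = 850/900 = 0.94444.
The first indifference: 4352 = β·δ·6790, so β = 4352/(δ·6790) = 4352/(0.94444·6790) ≈ 0.6786.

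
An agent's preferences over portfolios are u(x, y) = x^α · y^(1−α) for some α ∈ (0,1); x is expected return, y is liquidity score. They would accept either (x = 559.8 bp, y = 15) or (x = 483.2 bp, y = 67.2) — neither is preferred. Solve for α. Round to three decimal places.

The Cobb–Douglas utilities coincide, so 559.8^α·15^(1−α) = 483.2^α·67.2^(1−α).
Rearrange to (559.8/483.2)^α = (67.2/15)^(1−α) and take logs: α·0.147149 = (1−α)·1.499623.
So α/(1−α) = (1.499623)/(0.147149) = 10.191187, and α = 10.191187/11.191187 ≈ 0.911.

α ≈ 0.911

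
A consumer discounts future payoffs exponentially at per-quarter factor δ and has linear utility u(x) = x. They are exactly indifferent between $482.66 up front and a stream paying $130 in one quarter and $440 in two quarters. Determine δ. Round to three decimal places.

δ ≈ 0.910

Present value of the stream is 130·δ + 440·δ². Indifference gives 130δ + 440δ² = 482.66.
That is, 440δ² + 130δ − 482.66 = 0, a quadratic in δ.
The positive root is δ = [−130 + √(130² + 4·440·482.66)] / (2·440) = (−130 + 930.796)/880 ≈ 0.910.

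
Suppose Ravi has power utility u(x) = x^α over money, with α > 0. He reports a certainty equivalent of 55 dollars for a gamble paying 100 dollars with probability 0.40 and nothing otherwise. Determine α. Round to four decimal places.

EU(lottery) = 0.40·100^α + 0.60·0 = 0.40·100^α.
Equating: 55^α = 0.40·100^α, i.e. 0.5500^α = 0.40.
α = ln(0.40) / ln(55/100) = -0.9162907/-0.5978370 ≈ 1.5327.

α ≈ 1.5327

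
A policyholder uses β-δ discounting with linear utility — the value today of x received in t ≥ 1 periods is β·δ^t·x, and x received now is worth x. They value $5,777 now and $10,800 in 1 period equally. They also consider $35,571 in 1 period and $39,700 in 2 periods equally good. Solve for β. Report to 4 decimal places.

β ≈ 0.5970

From the later pair, β·δ^1·35571 = β·δ^2·39700; dividing through, δ = 35571/39700 = 0.89599.
Now use the now-vs-future pair: 5777 = β·δ·10800 gives β = 5777/(0.89599·10800) ≈ 0.5970.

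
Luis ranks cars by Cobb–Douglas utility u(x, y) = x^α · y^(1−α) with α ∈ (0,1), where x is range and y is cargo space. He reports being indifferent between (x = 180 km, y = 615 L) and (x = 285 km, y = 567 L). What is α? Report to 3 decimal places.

The Cobb–Douglas utilities coincide, so 180^α·615^(1−α) = 285^α·567^(1−α).
Rearrange to (180/285)^α = (567/615)^(1−α) and take logs: α·-0.459532 = (1−α)·-0.081263.
With A = -0.459532 and B = -0.081263: α·A = (1−α)·B, so α = B/(A+B) = -0.081263/-0.540795 ≈ 0.150.

α ≈ 0.150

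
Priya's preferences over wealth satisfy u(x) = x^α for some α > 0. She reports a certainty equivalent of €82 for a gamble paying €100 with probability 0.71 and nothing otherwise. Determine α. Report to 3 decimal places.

α ≈ 1.726

EU(lottery) = 0.71·100^α + 0.29·0 = 0.71·100^α.
Indifference: 82^α = 0.71·100^α, so (82/100)^α = 0.71.
Take logs: α = ln 0.71 / ln(82/100) ≈ 1.72582.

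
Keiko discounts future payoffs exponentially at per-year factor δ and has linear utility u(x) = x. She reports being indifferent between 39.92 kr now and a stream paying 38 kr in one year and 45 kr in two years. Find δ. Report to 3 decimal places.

Equating present values: 39.92 = 38δ + 45δ².
That is, 45δ² + 38δ − 39.92 = 0, a quadratic in δ.
By the quadratic formula (taking the positive root), δ = (−38 + √8629.60) / 90 ≈ 0.610.

δ ≈ 0.610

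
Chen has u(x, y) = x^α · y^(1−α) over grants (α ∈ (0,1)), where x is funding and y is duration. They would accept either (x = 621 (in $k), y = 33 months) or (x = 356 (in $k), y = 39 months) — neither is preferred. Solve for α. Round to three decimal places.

α ≈ 0.231

Set the two utilities equal: 621^α·33^(1−α) = 356^α·39^(1−α).
Taking logs: α·ln 621 + (1−α)·ln 33 = α·ln 356 + (1−α)·ln 39, i.e. α·0.556400 = (1−α)·0.167054.
So α/(1−α) = (0.167054)/(0.556400) = 0.300241, and α = 0.300241/1.300241 ≈ 0.231.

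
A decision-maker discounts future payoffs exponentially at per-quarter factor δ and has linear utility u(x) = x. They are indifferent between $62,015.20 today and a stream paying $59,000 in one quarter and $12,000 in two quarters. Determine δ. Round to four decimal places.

δ ≈ 0.8900

Present value of the stream is 59000·δ + 12000·δ². Indifference gives 59000δ + 12000δ² = 62015.20.
So 12000δ² + 59000δ − 62015.20 = 0.
By the quadratic formula (taking the positive root), δ = (−59000 + √6457729600.00) / 24000 ≈ 0.8900.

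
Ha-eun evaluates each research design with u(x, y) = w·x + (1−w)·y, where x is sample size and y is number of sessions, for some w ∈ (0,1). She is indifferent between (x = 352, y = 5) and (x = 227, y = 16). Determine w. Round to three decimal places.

w = 0.081

Equating utilities: w·352 + (1−w)·5 = w·227 + (1−w)·16.
Collecting terms: w·125 = (1−w)·11.
The marginal rate of substitution is 11/125, so w = 11/(125+11) = 0.081.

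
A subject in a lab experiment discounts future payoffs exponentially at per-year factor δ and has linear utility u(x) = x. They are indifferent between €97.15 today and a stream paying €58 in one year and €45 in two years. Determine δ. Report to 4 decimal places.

δ ≈ 0.9600

Equating present values: 97.15 = 58δ + 45δ².
That is, 45δ² + 58δ − 97.15 = 0, a quadratic in δ.
The positive root is δ = [−58 + √(58² + 4·45·97.15)] / (2·45) = (−58 + 144.399)/90 ≈ 0.9600.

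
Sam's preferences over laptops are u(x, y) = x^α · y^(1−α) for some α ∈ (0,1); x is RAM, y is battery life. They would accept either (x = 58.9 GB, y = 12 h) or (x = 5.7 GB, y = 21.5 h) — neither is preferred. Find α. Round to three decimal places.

α ≈ 0.200

Set the two utilities equal: 58.9^α·12^(1−α) = 5.7^α·21.5^(1−α).
(58.9/5.7)^α = (21.5/12)^(1−α); take logs: α·ln(58.9/5.7) = (1−α)·ln(21.5/12), i.e. α·2.335375 = (1−α)·0.583146.
With A = 2.335375 and B = 0.583146: α·A = (1−α)·B, so α = B/(A+B) = 0.583146/2.918521 ≈ 0.200.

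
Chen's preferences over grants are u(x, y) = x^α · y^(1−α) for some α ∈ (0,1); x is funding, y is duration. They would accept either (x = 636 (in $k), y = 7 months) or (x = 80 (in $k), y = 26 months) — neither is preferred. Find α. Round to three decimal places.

α ≈ 0.388

The Cobb–Douglas utilities coincide, so 636^α·7^(1−α) = 80^α·26^(1−α).
(636/80)^α = (26/7)^(1−α); take logs: α·ln(636/80) = (1−α)·ln(26/7), i.e. α·2.073172 = (1−α)·1.312186.
So α/(1−α) = (1.312186)/(2.073172) = 0.632936, and α = 0.632936/1.632936 ≈ 0.388.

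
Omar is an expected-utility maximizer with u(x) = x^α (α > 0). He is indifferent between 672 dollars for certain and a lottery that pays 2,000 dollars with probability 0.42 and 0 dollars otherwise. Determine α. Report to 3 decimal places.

EU(lottery) = 0.42·2000^α + 0.58·0 = 0.42·2000^α.
Setting u(672) equal to that: 672^α = 0.42·2000^α ⇒ (672/2000)^α = 0.42.
α = ln(0.42) / ln(672/2000) = -0.867501/-1.090644 ≈ 0.795.

α ≈ 0.795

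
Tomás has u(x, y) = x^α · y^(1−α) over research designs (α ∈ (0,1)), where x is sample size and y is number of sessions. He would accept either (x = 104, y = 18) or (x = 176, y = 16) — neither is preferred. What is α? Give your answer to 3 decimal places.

α ≈ 0.183

The Cobb–Douglas utilities coincide, so 104^α·18^(1−α) = 176^α·16^(1−α).
Taking logs: α·ln 104 + (1−α)·ln 18 = α·ln 176 + (1−α)·ln 16, i.e. α·-0.526093 = (1−α)·-0.117783.
So α/(1−α) = (-0.117783)/(-0.526093) = 0.223882, and α = 0.223882/1.223882 ≈ 0.183.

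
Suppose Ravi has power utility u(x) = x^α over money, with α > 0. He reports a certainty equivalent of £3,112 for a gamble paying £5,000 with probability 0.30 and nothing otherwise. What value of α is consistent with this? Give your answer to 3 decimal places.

α ≈ 2.539

The lottery's expected utility is 0.30·u(5000) + 0.70·u(0) = 0.30·5000^α (since u(0) = 0 for α > 0).
Setting u(3112) equal to that: 3112^α = 0.30·5000^α ⇒ (3112/5000)^α = 0.30.
α = ln(0.30) / ln(3112/5000) = -1.203973/-0.474172 ≈ 2.539.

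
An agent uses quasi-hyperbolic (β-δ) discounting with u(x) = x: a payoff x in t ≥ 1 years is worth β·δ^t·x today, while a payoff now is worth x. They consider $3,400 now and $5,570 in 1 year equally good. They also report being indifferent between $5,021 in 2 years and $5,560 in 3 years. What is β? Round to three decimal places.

β ≈ 0.676

From the later pair, β·δ^2·5021 = β·δ^3·5560; dividing through, δ = 5021/5560 = 0.90306.
Substituting δ into 3400 = β·δ·5570: β = 3400/(5030.031) ≈ 0.676.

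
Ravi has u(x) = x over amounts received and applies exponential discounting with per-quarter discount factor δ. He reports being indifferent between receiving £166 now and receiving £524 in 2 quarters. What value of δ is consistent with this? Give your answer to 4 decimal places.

δ ≈ 0.5628

Equating discounted utilities: u(166) = δ^2·u(524) ⇒ δ^2 = u(166)/u(524).
With u(x) = x: δ^2 = 166/524 = 0.31679.
Taking the square root: δ = 0.31679^(1/2) ≈ 0.5628.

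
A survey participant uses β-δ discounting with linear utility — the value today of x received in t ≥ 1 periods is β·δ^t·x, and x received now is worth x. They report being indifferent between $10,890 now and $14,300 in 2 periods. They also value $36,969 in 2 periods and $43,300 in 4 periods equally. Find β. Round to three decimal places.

β ≈ 0.892

From the later pair, β·δ^2·36969 = β·δ^4·43300; dividing through, δ^2 = 36969/43300 = 0.85379, so δ = 0.92401.
The first indifference: 10890 = β·δ^2·14300, so β = 10890/(δ^2·14300) = 10890/(0.85379·14300) ≈ 0.892.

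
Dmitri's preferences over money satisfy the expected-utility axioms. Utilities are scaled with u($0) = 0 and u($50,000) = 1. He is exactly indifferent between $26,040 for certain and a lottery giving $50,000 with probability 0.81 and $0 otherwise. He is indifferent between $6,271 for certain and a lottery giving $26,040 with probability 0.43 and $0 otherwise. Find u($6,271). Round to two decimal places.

0.35

First, u($26,040) = 0.81·u($50,000) + 0.19·u($0) = 0.81.
Then u($6,271) = 0.43·u($26,040) + 0.57·u($0) = 0.43·0.81 + 0.57·0.00 = 0.3483.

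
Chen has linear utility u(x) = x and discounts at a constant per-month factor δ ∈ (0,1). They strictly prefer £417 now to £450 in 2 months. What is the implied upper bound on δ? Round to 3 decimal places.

δ < 0.963

The preference means 417 > δ^2·450.
So δ^2 < 417/450 = 0.92667; taking the square root of both positive sides preserves the inequality.
δ < (417/450)^(1/2) ≈ 0.963.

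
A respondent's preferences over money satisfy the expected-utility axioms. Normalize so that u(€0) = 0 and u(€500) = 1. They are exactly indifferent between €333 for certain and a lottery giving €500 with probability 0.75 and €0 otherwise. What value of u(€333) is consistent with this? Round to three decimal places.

The indifference gives u(€333) = 0.75·u(€500) + 0.25·u(€0) = 0.75·1 + 0.25·0 = 0.75.

0.750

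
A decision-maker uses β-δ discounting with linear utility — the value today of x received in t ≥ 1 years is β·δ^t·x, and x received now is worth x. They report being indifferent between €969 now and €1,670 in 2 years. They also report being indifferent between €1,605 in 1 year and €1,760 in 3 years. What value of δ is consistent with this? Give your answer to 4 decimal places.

The second indifference involves only future payoffs, so β cancels: β·δ^1·1605 = β·δ^3·1760, giving δ^2 = 1605/1760 = 0.91193, so δ = 0.95495.

δ ≈ 0.9550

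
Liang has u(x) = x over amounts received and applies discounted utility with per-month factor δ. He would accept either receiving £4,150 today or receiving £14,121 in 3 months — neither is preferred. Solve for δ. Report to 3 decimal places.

δ ≈ 0.665

Indifference means u(4150) = δ^3 · u(14121), so δ^3 = u(4150)/u(14121).
With u(x) = x: δ^3 = 4150/14121 = 0.29389.
Taking the cube root: δ = 0.29389^(1/3) ≈ 0.665.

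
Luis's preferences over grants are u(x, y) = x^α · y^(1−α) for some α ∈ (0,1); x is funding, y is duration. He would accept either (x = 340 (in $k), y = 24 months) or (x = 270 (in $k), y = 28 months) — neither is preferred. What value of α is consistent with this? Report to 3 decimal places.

α ≈ 0.401

Indifference: 340^α · 24^(1−α) = 270^α · 28^(1−α).
Rearrange to (340/270)^α = (28/24)^(1−α) and take logs: α·0.230524 = (1−α)·0.154151.
Thus α·(0.384675) = 0.154151, so α = 0.154151/0.384675 ≈ 0.401.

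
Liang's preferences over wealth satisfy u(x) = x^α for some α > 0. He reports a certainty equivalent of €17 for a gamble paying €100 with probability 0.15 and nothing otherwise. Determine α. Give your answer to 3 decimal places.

α ≈ 1.071

Since u(0) = 0, the lottery's EU is 0.15·100^α.
Setting u(17) equal to that: 17^α = 0.15·100^α ⇒ (17/100)^α = 0.15.
Taking logs: α·ln(17/100) = ln(0.15), so α = -1.897120 / -1.771957 ≈ 1.071.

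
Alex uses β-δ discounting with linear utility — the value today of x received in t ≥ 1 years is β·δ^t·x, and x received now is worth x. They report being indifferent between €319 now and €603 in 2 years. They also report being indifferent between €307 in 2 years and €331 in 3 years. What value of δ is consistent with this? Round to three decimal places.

δ ≈ 0.927

Both payoffs in the second observation are in the future, so β drops out: δ^2·307 = δ^3·331 ⇒ δ = 307/331 = 0.92749.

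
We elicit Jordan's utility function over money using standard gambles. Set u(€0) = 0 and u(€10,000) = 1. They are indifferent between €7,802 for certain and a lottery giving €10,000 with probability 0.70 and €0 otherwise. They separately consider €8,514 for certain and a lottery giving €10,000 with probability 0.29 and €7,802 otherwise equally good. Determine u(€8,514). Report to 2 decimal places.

0.79

First, u(€7,802) = 0.70·u(€10,000) + 0.30·u(€0) = 0.70.
Then u(€8,514) = 0.29·u(€10,000) + 0.71·u(€7,802) = 0.29·1.00 + 0.71·0.70 = 0.7870.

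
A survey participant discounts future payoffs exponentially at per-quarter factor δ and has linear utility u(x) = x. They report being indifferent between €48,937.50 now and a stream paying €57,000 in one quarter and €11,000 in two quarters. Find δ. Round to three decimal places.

The stream is worth 57000δ + 11000δ² today, so 57000δ + 11000δ² = 48937.50.
So 11000δ² + 57000δ − 48937.50 = 0.
δ = (−57000 + √(57000² + 4·11000·48937.50)) / (2·11000) = (−57000 + √5402250000.00) / 22000 ≈ 0.750.

δ ≈ 0.750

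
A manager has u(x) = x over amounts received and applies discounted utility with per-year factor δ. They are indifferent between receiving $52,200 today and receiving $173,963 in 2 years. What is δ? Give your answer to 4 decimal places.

Indifference means u(52200) = δ^2 · u(173963), so δ^2 = u(52200)/u(173963).
With u(x) = x: δ^2 = 52200/173963 = 0.30006.
Taking the square root: δ = 0.30006^(1/2) ≈ 0.5478.

δ ≈ 0.5478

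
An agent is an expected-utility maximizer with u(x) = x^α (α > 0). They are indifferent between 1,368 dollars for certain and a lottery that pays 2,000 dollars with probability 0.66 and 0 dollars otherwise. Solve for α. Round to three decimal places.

α ≈ 1.094

The lottery's expected utility is 0.66·u(2000) + 0.34·u(0) = 0.66·2000^α (since u(0) = 0 for α > 0).
Setting u(1368) equal to that: 1368^α = 0.66·2000^α ⇒ (1368/2000)^α = 0.66.
Take logs: α = ln 0.66 / ln(1368/2000) ≈ 1.09405.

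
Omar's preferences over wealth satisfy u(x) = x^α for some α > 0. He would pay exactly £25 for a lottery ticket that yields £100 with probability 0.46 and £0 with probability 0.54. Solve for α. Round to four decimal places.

α ≈ 0.5601

Since u(0) = 0, the lottery's EU is 0.46·100^α.
Setting u(25) equal to that: 25^α = 0.46·100^α ⇒ (25/100)^α = 0.46.
Taking logs: α·ln(25/100) = ln(0.46), so α = -0.7765288 / -1.3862944 ≈ 0.5601.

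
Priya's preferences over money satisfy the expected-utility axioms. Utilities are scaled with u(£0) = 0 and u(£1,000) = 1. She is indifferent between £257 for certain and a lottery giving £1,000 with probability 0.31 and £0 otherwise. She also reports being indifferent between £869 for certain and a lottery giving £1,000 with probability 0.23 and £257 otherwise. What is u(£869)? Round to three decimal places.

0.469

From the first indifference, u(£257) = 0.31·u(£1,000) + 0.69·u(£0) = 0.31·1 + 0.69·0 = 0.31.
The second indifference gives u(£869) = 0.23·u(£1,000) + 0.77·u(£257) = 0.23·1.00 + 0.77·0.31 = 0.4687.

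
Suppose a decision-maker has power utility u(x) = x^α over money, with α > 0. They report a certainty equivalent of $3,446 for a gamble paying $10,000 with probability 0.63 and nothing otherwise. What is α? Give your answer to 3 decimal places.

EU(lottery) = 0.63·10000^α + 0.37·0 = 0.63·10000^α.
Indifference: 3446^α = 0.63·10000^α, so (3446/10000)^α = 0.63.
α = ln(0.63) / ln(3446/10000) = -0.462035/-1.065371 ≈ 0.434.

α ≈ 0.434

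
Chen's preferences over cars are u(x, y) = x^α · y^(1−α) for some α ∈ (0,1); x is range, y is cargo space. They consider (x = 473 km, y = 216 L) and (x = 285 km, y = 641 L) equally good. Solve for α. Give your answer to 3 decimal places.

Indifference: 473^α · 216^(1−α) = 285^α · 641^(1−α).
Taking logs: α·ln 473 + (1−α)·ln 216 = α·ln 285 + (1−α)·ln 641, i.e. α·0.506606 = (1−α)·1.087751.
Thus α·(1.594357) = 1.087751, so α = 1.087751/1.594357 ≈ 0.682.

α ≈ 0.682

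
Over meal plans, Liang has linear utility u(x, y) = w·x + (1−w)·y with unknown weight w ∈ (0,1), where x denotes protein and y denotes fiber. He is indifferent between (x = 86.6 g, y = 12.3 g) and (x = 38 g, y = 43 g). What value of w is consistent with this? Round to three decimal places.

w = 0.387

u(86.6,12.3) = u(38,43) means w·86.6 + (1−w)·12.3 = w·38 + (1−w)·43.
Collecting terms: w·48.6 = (1−w)·30.7.
Hence w = 30.7/(48.6+30.7) = 30.7/79.3 = 0.387.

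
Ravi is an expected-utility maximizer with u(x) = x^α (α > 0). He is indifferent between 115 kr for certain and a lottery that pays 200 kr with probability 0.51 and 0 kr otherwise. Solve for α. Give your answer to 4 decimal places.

Since u(0) = 0, the lottery's EU is 0.51·200^α.
Setting u(115) equal to that: 115^α = 0.51·200^α ⇒ (115/200)^α = 0.51.
α = ln(0.51) / ln(115/200) = -0.6733446/-0.5533852 ≈ 1.2168.

α ≈ 1.2168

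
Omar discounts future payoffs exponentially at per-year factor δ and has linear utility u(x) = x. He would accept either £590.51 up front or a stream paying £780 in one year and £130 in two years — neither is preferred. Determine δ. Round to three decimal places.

δ ≈ 0.680

Equating present values: 590.51 = 780δ + 130δ².
Rearranged: 130δ² + 780δ − 590.51 = 0.
The positive root is δ = [−780 + √(780² + 4·130·590.51)] / (2·130) = (−780 + 956.799)/260 ≈ 0.680.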